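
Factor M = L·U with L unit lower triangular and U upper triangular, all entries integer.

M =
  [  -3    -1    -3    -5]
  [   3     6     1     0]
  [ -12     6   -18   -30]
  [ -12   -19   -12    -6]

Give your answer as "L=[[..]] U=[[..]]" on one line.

  R1 -= -1·R0 → [0,5,-2,-5]
  R2 -= 4·R0 → [0,10,-6,-10]
  R3 -= 4·R0 → [0,-15,0,14]
  R2 -= 2·R1 → [0,0,-2,0]
  R3 -= -3·R1 → [0,0,-6,-1]
  R3 -= 3·R2 → [0,0,0,-1]

L=[[1,0,0,0],[-1,1,0,0],[4,2,1,0],[4,-3,3,1]] U=[[-3,-1,-3,-5],[0,5,-2,-5],[0,0,-2,0],[0,0,0,-1]]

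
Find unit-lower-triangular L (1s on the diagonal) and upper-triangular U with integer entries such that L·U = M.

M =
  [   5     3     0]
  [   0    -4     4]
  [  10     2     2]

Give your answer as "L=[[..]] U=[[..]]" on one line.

  r1 -= 0·r0 → [0,-4,4]
  r2 -= 2·r0 → [0,-4,2]
  r2 -= 1·r1 → [0,0,-2]

L=[[1,0,0],[0,1,0],[2,1,1]] U=[[5,3,0],[0,-4,4],[0,0,-2]]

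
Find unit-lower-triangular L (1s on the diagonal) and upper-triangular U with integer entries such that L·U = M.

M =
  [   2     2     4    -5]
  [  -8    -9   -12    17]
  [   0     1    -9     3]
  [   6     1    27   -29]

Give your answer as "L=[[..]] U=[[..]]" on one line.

  r1 -= -4·r0 → [0,-1,4,-3]
  r2 -= 0·r0 → [0,1,-9,3]
  r3 -= 3·r0 → [0,-5,15,-14]
  r2 -= -1·r1 → [0,0,-5,0]
  r3 -= 5·r1 → [0,0,-5,1]
  r3 -= 1·r2 → [0,0,0,1]

L=[[1,0,0,0],[-4,1,0,0],[0,-1,1,0],[3,5,1,1]] U=[[2,2,4,-5],[0,-1,4,-3],[0,0,-5,0],[0,0,0,1]]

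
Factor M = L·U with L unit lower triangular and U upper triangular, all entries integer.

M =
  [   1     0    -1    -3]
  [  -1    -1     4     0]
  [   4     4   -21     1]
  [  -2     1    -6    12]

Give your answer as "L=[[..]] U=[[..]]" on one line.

  r1 -= -1·r0 → [0,-1,3,-3]
  r2 -= 4·r0 → [0,4,-17,13]
  r3 -= -2·r0 → [0,1,-8,6]
  r2 -= -4·r1 → [0,0,-5,1]
  r3 -= -1·r1 → [0,0,-5,3]
  r3 -= 1·r2 → [0,0,0,2]

L=[[1,0,0,0],[-1,1,0,0],[4,-4,1,0],[-2,-1,1,1]] U=[[1,0,-1,-3],[0,-1,3,-3],[0,0,-5,1],[0,0,0,2]]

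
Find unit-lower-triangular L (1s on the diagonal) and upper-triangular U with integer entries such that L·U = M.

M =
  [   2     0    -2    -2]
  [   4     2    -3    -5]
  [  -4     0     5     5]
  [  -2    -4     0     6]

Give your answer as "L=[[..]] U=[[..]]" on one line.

L=[[1,0,0,0],[2,1,0,0],[-2,0,1,0],[-1,-2,0,1]] U=[[2,0,-2,-2],[0,2,1,-1],[0,0,1,1],[0,0,0,2]]

  R1 -= 2·R0 → [0,2,1,-1]
  R2 -= -2·R0 → [0,0,1,1]
  R3 -= -1·R0 → [0,-4,-2,4]
  R2 -= 0·R1 → [0,0,1,1]
  R3 -= -2·R1 → [0,0,0,2]
  R3 -= 0·R2 → [0,0,0,2]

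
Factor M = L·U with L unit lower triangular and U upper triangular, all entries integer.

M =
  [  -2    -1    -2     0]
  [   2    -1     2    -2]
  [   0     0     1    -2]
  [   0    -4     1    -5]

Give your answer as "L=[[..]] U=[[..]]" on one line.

L=[[1,0,0,0],[-1,1,0,0],[0,0,1,0],[0,2,1,1]] U=[[-2,-1,-2,0],[0,-2,0,-2],[0,0,1,-2],[0,0,0,1]]

  R1 -= -1·R0 → [0,-2,0,-2]
  R2 -= 0·R0 → [0,0,1,-2]
  R3 -= 0·R0 → [0,-4,1,-5]
  R2 -= 0·R1 → [0,0,1,-2]
  R3 -= 2·R1 → [0,0,1,-1]
  R3 -= 1·R2 → [0,0,0,1]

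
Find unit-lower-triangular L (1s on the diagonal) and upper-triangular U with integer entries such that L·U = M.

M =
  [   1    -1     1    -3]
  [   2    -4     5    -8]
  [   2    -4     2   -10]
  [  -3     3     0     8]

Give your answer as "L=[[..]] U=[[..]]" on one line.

L=[[1,0,0,0],[2,1,0,0],[2,1,1,0],[-3,0,-1,1]] U=[[1,-1,1,-3],[0,-2,3,-2],[0,0,-3,-2],[0,0,0,-3]]

  row1 -= 2·row0 → [0,-2,3,-2]
  row2 -= 2·row0 → [0,-2,0,-4]
  row3 -= -3·row0 → [0,0,3,-1]
  row2 -= 1·row1 → [0,0,-3,-2]
  row3 -= 0·row1 → [0,0,3,-1]
  row3 -= -1·row2 → [0,0,0,-3]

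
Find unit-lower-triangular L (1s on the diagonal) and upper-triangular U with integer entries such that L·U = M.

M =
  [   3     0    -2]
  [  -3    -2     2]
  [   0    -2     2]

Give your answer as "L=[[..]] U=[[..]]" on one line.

L=[[1,0,0],[-1,1,0],[0,1,1]] U=[[3,0,-2],[0,-2,0],[0,0,2]]

  row1 -= -1·row0 → [0,-2,0]
  row2 -= 0·row0 → [0,-2,2]
  row2 -= 1·row1 → [0,0,2]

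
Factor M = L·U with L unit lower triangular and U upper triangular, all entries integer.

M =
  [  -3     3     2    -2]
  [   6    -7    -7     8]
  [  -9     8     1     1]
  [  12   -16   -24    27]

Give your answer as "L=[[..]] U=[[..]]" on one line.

  R1 -= -2·R0 → [0,-1,-3,4]
  R2 -= 3·R0 → [0,-1,-5,7]
  R3 -= -4·R0 → [0,-4,-16,19]
  R2 -= 1·R1 → [0,0,-2,3]
  R3 -= 4·R1 → [0,0,-4,3]
  R3 -= 2·R2 → [0,0,0,-3]

L=[[1,0,0,0],[-2,1,0,0],[3,1,1,0],[-4,4,2,1]] U=[[-3,3,2,-2],[0,-1,-3,4],[0,0,-2,3],[0,0,0,-3]]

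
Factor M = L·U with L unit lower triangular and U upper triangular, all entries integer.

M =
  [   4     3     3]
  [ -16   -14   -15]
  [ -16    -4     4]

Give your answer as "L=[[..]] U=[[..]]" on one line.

  row1 -= -4·row0 → [0,-2,-3]
  row2 -= -4·row0 → [0,8,16]
  row2 -= -4·row1 → [0,0,4]

L=[[1,0,0],[-4,1,0],[-4,-4,1]] U=[[4,3,3],[0,-2,-3],[0,0,4]]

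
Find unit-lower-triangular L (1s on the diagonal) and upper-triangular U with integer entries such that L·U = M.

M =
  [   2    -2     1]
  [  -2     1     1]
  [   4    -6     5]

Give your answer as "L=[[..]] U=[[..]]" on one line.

L=[[1,0,0],[-1,1,0],[2,2,1]] U=[[2,-2,1],[0,-1,2],[0,0,-1]]

  row1 -= -1·row0 → [0,-1,2]
  row2 -= 2·row0 → [0,-2,3]
  row2 -= 2·row1 → [0,0,-1]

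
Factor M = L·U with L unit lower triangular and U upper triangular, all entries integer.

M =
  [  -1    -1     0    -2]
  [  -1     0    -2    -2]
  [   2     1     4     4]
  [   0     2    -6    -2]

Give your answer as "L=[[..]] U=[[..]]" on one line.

L=[[1,0,0,0],[1,1,0,0],[-2,-1,1,0],[0,2,-1,1]] U=[[-1,-1,0,-2],[0,1,-2,0],[0,0,2,0],[0,0,0,-2]]

  row1 -= 1·row0 → [0,1,-2,0]
  row2 -= -2·row0 → [0,-1,4,0]
  row3 -= 0·row0 → [0,2,-6,-2]
  row2 -= -1·row1 → [0,0,2,0]
  row3 -= 2·row1 → [0,0,-2,-2]
  row3 -= -1·row2 → [0,0,0,-2]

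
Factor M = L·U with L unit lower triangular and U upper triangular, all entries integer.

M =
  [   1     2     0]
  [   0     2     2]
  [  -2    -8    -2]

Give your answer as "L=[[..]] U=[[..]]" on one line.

L=[[1,0,0],[0,1,0],[-2,-2,1]] U=[[1,2,0],[0,2,2],[0,0,2]]

  row1 -= 0·row0 → [0,2,2]
  row2 -= -2·row0 → [0,-4,-2]
  row2 -= -2·row1 → [0,0,2]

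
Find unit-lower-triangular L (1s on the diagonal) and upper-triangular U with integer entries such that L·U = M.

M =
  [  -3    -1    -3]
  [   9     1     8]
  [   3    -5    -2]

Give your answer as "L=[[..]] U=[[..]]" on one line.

L=[[1,0,0],[-3,1,0],[-1,3,1]] U=[[-3,-1,-3],[0,-2,-1],[0,0,-2]]

  r1 -= -3·r0 → [0,-2,-1]
  r2 -= -1·r0 → [0,-6,-5]
  r2 -= 3·r1 → [0,0,-2]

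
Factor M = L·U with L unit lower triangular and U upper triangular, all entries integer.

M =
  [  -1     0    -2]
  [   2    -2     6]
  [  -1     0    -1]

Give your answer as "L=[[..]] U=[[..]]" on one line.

  row1 -= -2·row0 → [0,-2,2]
  row2 -= 1·row0 → [0,0,1]
  row2 -= 0·row1 → [0,0,1]

L=[[1,0,0],[-2,1,0],[1,0,1]] U=[[-1,0,-2],[0,-2,2],[0,0,1]]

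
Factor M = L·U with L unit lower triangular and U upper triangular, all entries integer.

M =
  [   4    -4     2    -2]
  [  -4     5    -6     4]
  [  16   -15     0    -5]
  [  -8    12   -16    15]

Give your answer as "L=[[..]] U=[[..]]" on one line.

  R1 -= -1·R0 → [0,1,-4,2]
  R2 -= 4·R0 → [0,1,-8,3]
  R3 -= -2·R0 → [0,4,-12,11]
  R2 -= 1·R1 → [0,0,-4,1]
  R3 -= 4·R1 → [0,0,4,3]
  R3 -= -1·R2 → [0,0,0,4]

L=[[1,0,0,0],[-1,1,0,0],[4,1,1,0],[-2,4,-1,1]] U=[[4,-4,2,-2],[0,1,-4,2],[0,0,-4,1],[0,0,0,4]]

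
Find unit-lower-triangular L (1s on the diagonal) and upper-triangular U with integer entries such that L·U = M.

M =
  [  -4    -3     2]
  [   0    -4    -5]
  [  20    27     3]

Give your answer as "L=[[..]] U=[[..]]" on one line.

L=[[1,0,0],[0,1,0],[-5,-3,1]] U=[[-4,-3,2],[0,-4,-5],[0,0,-2]]

  row1 -= 0·row0 → [0,-4,-5]
  row2 -= -5·row0 → [0,12,13]
  row2 -= -3·row1 → [0,0,-2]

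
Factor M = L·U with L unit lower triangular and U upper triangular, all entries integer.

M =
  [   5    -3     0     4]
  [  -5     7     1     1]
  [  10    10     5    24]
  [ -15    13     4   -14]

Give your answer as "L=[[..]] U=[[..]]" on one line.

  r1 -= -1·r0 → [0,4,1,5]
  r2 -= 2·r0 → [0,16,5,16]
  r3 -= -3·r0 → [0,4,4,-2]
  r2 -= 4·r1 → [0,0,1,-4]
  r3 -= 1·r1 → [0,0,3,-7]
  r3 -= 3·r2 → [0,0,0,5]

L=[[1,0,0,0],[-1,1,0,0],[2,4,1,0],[-3,1,3,1]] U=[[5,-3,0,4],[0,4,1,5],[0,0,1,-4],[0,0,0,5]]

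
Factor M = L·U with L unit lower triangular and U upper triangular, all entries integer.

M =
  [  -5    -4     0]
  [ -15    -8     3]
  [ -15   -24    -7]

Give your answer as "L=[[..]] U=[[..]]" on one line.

L=[[1,0,0],[3,1,0],[3,-3,1]] U=[[-5,-4,0],[0,4,3],[0,0,2]]

  R1 -= 3·R0 → [0,4,3]
  R2 -= 3·R0 → [0,-12,-7]
  R2 -= -3·R1 → [0,0,2]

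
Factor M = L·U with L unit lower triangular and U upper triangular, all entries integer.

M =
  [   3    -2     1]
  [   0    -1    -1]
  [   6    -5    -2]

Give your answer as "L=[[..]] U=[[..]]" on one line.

  R1 -= 0·R0 → [0,-1,-1]
  R2 -= 2·R0 → [0,-1,-4]
  R2 -= 1·R1 → [0,0,-3]

L=[[1,0,0],[0,1,0],[2,1,1]] U=[[3,-2,1],[0,-1,-1],[0,0,-3]]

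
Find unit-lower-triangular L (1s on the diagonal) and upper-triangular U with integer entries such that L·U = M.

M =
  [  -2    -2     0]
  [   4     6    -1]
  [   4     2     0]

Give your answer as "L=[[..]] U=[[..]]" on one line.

L=[[1,0,0],[-2,1,0],[-2,-1,1]] U=[[-2,-2,0],[0,2,-1],[0,0,-1]]

  R1 -= -2·R0 → [0,2,-1]
  R2 -= -2·R0 → [0,-2,0]
  R2 -= -1·R1 → [0,0,-1]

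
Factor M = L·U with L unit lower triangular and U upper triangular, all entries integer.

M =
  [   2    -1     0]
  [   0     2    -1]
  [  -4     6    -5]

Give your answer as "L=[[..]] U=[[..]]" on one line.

  R1 -= 0·R0 → [0,2,-1]
  R2 -= -2·R0 → [0,4,-5]
  R2 -= 2·R1 → [0,0,-3]

L=[[1,0,0],[0,1,0],[-2,2,1]] U=[[2,-1,0],[0,2,-1],[0,0,-3]]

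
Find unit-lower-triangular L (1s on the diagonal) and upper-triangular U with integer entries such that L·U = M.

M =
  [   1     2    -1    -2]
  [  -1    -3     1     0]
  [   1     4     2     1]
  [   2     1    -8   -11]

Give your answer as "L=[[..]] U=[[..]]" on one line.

L=[[1,0,0,0],[-1,1,0,0],[1,-2,1,0],[2,3,-2,1]] U=[[1,2,-1,-2],[0,-1,0,-2],[0,0,3,-1],[0,0,0,-3]]

  R1 -= -1·R0 → [0,-1,0,-2]
  R2 -= 1·R0 → [0,2,3,3]
  R3 -= 2·R0 → [0,-3,-6,-7]
  R2 -= -2·R1 → [0,0,3,-1]
  R3 -= 3·R1 → [0,0,-6,-1]
  R3 -= -2·R2 → [0,0,0,-3]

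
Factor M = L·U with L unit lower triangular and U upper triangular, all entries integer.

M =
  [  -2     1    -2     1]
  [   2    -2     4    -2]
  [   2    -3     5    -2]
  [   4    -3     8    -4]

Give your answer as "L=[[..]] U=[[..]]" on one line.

L=[[1,0,0,0],[-1,1,0,0],[-1,2,1,0],[-2,1,-2,1]] U=[[-2,1,-2,1],[0,-1,2,-1],[0,0,-1,1],[0,0,0,1]]

  R1 -= -1·R0 → [0,-1,2,-1]
  R2 -= -1·R0 → [0,-2,3,-1]
  R3 -= -2·R0 → [0,-1,4,-2]
  R2 -= 2·R1 → [0,0,-1,1]
  R3 -= 1·R1 → [0,0,2,-1]
  R3 -= -2·R2 → [0,0,0,1]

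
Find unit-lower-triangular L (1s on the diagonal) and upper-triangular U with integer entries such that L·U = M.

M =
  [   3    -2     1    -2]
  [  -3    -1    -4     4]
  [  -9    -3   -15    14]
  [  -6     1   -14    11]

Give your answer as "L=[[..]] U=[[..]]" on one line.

L=[[1,0,0,0],[-1,1,0,0],[-3,3,1,0],[-2,1,3,1]] U=[[3,-2,1,-2],[0,-3,-3,2],[0,0,-3,2],[0,0,0,-1]]

  r1 -= -1·r0 → [0,-3,-3,2]
  r2 -= -3·r0 → [0,-9,-12,8]
  r3 -= -2·r0 → [0,-3,-12,7]
  r2 -= 3·r1 → [0,0,-3,2]
  r3 -= 1·r1 → [0,0,-9,5]
  r3 -= 3·r2 → [0,0,0,-1]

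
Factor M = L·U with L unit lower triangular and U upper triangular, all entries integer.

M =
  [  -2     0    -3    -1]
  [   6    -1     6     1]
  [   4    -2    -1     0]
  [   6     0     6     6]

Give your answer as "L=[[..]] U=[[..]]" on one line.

L=[[1,0,0,0],[-3,1,0,0],[-2,2,1,0],[-3,0,3,1]] U=[[-2,0,-3,-1],[0,-1,-3,-2],[0,0,-1,2],[0,0,0,-3]]

  r1 -= -3·r0 → [0,-1,-3,-2]
  r2 -= -2·r0 → [0,-2,-7,-2]
  r3 -= -3·r0 → [0,0,-3,3]
  r2 -= 2·r1 → [0,0,-1,2]
  r3 -= 0·r1 → [0,0,-3,3]
  r3 -= 3·r2 → [0,0,0,-3]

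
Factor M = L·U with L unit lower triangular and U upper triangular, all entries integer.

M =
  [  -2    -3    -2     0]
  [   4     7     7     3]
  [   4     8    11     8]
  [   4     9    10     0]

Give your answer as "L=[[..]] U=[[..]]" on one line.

L=[[1,0,0,0],[-2,1,0,0],[-2,2,1,0],[-2,3,-3,1]] U=[[-2,-3,-2,0],[0,1,3,3],[0,0,1,2],[0,0,0,-3]]

  row1 -= -2·row0 → [0,1,3,3]
  row2 -= -2·row0 → [0,2,7,8]
  row3 -= -2·row0 → [0,3,6,0]
  row2 -= 2·row1 → [0,0,1,2]
  row3 -= 3·row1 → [0,0,-3,-9]
  row3 -= -3·row2 → [0,0,0,-3]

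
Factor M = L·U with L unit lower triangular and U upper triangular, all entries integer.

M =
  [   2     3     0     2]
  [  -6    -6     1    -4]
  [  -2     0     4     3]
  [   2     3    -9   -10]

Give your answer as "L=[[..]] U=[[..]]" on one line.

L=[[1,0,0,0],[-3,1,0,0],[-1,1,1,0],[1,0,-3,1]] U=[[2,3,0,2],[0,3,1,2],[0,0,3,3],[0,0,0,-3]]

  r1 -= -3·r0 → [0,3,1,2]
  r2 -= -1·r0 → [0,3,4,5]
  r3 -= 1·r0 → [0,0,-9,-12]
  r2 -= 1·r1 → [0,0,3,3]
  r3 -= 0·r1 → [0,0,-9,-12]
  r3 -= -3·r2 → [0,0,0,-3]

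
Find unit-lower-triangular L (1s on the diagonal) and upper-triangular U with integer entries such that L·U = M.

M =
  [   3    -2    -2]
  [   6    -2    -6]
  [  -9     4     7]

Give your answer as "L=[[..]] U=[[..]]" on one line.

  R1 -= 2·R0 → [0,2,-2]
  R2 -= -3·R0 → [0,-2,1]
  R2 -= -1·R1 → [0,0,-1]

L=[[1,0,0],[2,1,0],[-3,-1,1]] U=[[3,-2,-2],[0,2,-2],[0,0,-1]]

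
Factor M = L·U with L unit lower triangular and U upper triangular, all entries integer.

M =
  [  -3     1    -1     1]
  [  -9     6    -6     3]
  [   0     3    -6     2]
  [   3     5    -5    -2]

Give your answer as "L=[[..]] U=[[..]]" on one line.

L=[[1,0,0,0],[3,1,0,0],[0,1,1,0],[-1,2,0,1]] U=[[-3,1,-1,1],[0,3,-3,0],[0,0,-3,2],[0,0,0,-1]]

  r1 -= 3·r0 → [0,3,-3,0]
  r2 -= 0·r0 → [0,3,-6,2]
  r3 -= -1·r0 → [0,6,-6,-1]
  r2 -= 1·r1 → [0,0,-3,2]
  r3 -= 2·r1 → [0,0,0,-1]
  r3 -= 0·r2 → [0,0,0,-1]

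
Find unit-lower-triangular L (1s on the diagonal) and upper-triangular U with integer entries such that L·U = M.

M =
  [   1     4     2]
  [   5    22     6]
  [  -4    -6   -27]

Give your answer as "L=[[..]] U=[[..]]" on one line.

  R1 -= 5·R0 → [0,2,-4]
  R2 -= -4·R0 → [0,10,-19]
  R2 -= 5·R1 → [0,0,1]

L=[[1,0,0],[5,1,0],[-4,5,1]] U=[[1,4,2],[0,2,-4],[0,0,1]]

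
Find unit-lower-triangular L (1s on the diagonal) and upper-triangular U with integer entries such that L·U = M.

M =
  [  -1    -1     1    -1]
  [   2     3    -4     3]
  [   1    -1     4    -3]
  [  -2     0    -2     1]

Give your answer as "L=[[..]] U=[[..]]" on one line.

L=[[1,0,0,0],[-2,1,0,0],[-1,-2,1,0],[2,2,0,1]] U=[[-1,-1,1,-1],[0,1,-2,1],[0,0,1,-2],[0,0,0,1]]

  r1 -= -2·r0 → [0,1,-2,1]
  r2 -= -1·r0 → [0,-2,5,-4]
  r3 -= 2·r0 → [0,2,-4,3]
  r2 -= -2·r1 → [0,0,1,-2]
  r3 -= 2·r1 → [0,0,0,1]
  r3 -= 0·r2 → [0,0,0,1]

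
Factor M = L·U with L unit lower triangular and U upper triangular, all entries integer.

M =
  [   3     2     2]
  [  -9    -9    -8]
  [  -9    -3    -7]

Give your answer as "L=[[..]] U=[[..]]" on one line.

  R1 -= -3·R0 → [0,-3,-2]
  R2 -= -3·R0 → [0,3,-1]
  R2 -= -1·R1 → [0,0,-3]

L=[[1,0,0],[-3,1,0],[-3,-1,1]] U=[[3,2,2],[0,-3,-2],[0,0,-3]]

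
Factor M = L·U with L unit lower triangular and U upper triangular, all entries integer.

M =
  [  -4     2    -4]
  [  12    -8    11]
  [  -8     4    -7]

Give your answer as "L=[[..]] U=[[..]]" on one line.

L=[[1,0,0],[-3,1,0],[2,0,1]] U=[[-4,2,-4],[0,-2,-1],[0,0,1]]

  row1 -= -3·row0 → [0,-2,-1]
  row2 -= 2·row0 → [0,0,1]
  row2 -= 0·row1 → [0,0,1]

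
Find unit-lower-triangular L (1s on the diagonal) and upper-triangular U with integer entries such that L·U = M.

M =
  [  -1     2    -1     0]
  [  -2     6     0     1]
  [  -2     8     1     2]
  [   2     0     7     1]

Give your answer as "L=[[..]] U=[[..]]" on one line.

L=[[1,0,0,0],[2,1,0,0],[2,2,1,0],[-2,2,-1,1]] U=[[-1,2,-1,0],[0,2,2,1],[0,0,-1,0],[0,0,0,-1]]

  row1 -= 2·row0 → [0,2,2,1]
  row2 -= 2·row0 → [0,4,3,2]
  row3 -= -2·row0 → [0,4,5,1]
  row2 -= 2·row1 → [0,0,-1,0]
  row3 -= 2·row1 → [0,0,1,-1]
  row3 -= -1·row2 → [0,0,0,-1]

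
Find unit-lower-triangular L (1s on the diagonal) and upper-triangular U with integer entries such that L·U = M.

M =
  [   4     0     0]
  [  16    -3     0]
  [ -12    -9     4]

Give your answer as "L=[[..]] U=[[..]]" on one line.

  r1 -= 4·r0 → [0,-3,0]
  r2 -= -3·r0 → [0,-9,4]
  r2 -= 3·r1 → [0,0,4]

L=[[1,0,0],[4,1,0],[-3,3,1]] U=[[4,0,0],[0,-3,0],[0,0,4]]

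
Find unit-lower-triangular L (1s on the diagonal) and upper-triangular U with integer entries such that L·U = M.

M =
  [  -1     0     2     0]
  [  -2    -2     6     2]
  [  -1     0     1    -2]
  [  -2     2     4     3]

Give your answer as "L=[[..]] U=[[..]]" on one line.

L=[[1,0,0,0],[2,1,0,0],[1,0,1,0],[2,-1,-2,1]] U=[[-1,0,2,0],[0,-2,2,2],[0,0,-1,-2],[0,0,0,1]]

  row1 -= 2·row0 → [0,-2,2,2]
  row2 -= 1·row0 → [0,0,-1,-2]
  row3 -= 2·row0 → [0,2,0,3]
  row2 -= 0·row1 → [0,0,-1,-2]
  row3 -= -1·row1 → [0,0,2,5]
  row3 -= -2·row2 → [0,0,0,1]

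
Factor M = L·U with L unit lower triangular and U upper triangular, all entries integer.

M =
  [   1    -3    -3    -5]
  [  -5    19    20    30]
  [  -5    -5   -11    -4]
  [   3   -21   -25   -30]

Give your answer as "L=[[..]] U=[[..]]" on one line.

L=[[1,0,0,0],[-5,1,0,0],[-5,-5,1,0],[3,-3,1,1]] U=[[1,-3,-3,-5],[0,4,5,5],[0,0,-1,-4],[0,0,0,4]]

  R1 -= -5·R0 → [0,4,5,5]
  R2 -= -5·R0 → [0,-20,-26,-29]
  R3 -= 3·R0 → [0,-12,-16,-15]
  R2 -= -5·R1 → [0,0,-1,-4]
  R3 -= -3·R1 → [0,0,-1,0]
  R3 -= 1·R2 → [0,0,0,4]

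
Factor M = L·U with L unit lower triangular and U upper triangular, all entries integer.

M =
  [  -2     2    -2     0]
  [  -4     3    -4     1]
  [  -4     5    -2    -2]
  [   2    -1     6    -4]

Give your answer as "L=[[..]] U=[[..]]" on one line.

  row1 -= 2·row0 → [0,-1,0,1]
  row2 -= 2·row0 → [0,1,2,-2]
  row3 -= -1·row0 → [0,1,4,-4]
  row2 -= -1·row1 → [0,0,2,-1]
  row3 -= -1·row1 → [0,0,4,-3]
  row3 -= 2·row2 → [0,0,0,-1]

L=[[1,0,0,0],[2,1,0,0],[2,-1,1,0],[-1,-1,2,1]] U=[[-2,2,-2,0],[0,-1,0,1],[0,0,2,-1],[0,0,0,-1]]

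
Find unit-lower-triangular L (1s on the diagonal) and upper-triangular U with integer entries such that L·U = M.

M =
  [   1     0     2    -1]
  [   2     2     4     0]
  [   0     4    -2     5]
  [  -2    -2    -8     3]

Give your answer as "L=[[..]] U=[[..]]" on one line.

  r1 -= 2·r0 → [0,2,0,2]
  r2 -= 0·r0 → [0,4,-2,5]
  r3 -= -2·r0 → [0,-2,-4,1]
  r2 -= 2·r1 → [0,0,-2,1]
  r3 -= -1·r1 → [0,0,-4,3]
  r3 -= 2·r2 → [0,0,0,1]

L=[[1,0,0,0],[2,1,0,0],[0,2,1,0],[-2,-1,2,1]] U=[[1,0,2,-1],[0,2,0,2],[0,0,-2,1],[0,0,0,1]]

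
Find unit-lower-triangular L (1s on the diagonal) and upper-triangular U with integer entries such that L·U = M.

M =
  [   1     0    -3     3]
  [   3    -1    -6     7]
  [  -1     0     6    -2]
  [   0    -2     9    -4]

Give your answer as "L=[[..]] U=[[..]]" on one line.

L=[[1,0,0,0],[3,1,0,0],[-1,0,1,0],[0,2,1,1]] U=[[1,0,-3,3],[0,-1,3,-2],[0,0,3,1],[0,0,0,-1]]

  r1 -= 3·r0 → [0,-1,3,-2]
  r2 -= -1·r0 → [0,0,3,1]
  r3 -= 0·r0 → [0,-2,9,-4]
  r2 -= 0·r1 → [0,0,3,1]
  r3 -= 2·r1 → [0,0,3,0]
  r3 -= 1·r2 → [0,0,0,-1]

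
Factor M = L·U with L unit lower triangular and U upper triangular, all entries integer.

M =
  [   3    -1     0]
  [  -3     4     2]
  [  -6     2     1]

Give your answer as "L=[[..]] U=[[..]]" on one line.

  row1 -= -1·row0 → [0,3,2]
  row2 -= -2·row0 → [0,0,1]
  row2 -= 0·row1 → [0,0,1]

L=[[1,0,0],[-1,1,0],[-2,0,1]] U=[[3,-1,0],[0,3,2],[0,0,1]]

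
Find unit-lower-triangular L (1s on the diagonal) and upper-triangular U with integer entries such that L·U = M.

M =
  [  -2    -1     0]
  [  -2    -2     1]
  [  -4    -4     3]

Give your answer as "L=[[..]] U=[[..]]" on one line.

  r1 -= 1·r0 → [0,-1,1]
  r2 -= 2·r0 → [0,-2,3]
  r2 -= 2·r1 → [0,0,1]

L=[[1,0,0],[1,1,0],[2,2,1]] U=[[-2,-1,0],[0,-1,1],[0,0,1]]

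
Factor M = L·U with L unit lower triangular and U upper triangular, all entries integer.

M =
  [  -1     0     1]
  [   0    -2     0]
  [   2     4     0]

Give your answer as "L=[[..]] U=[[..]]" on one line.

L=[[1,0,0],[0,1,0],[-2,-2,1]] U=[[-1,0,1],[0,-2,0],[0,0,2]]

  r1 -= 0·r0 → [0,-2,0]
  r2 -= -2·r0 → [0,4,2]
  r2 -= -2·r1 → [0,0,2]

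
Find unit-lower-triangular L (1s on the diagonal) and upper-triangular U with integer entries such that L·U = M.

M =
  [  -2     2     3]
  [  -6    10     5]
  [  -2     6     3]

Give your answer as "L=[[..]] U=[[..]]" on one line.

  r1 -= 3·r0 → [0,4,-4]
  r2 -= 1·r0 → [0,4,0]
  r2 -= 1·r1 → [0,0,4]

L=[[1,0,0],[3,1,0],[1,1,1]] U=[[-2,2,3],[0,4,-4],[0,0,4]]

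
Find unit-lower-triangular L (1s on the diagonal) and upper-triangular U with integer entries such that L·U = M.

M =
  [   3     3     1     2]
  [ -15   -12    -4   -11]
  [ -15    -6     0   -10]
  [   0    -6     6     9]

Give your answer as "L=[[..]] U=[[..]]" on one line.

  R1 -= -5·R0 → [0,3,1,-1]
  R2 -= -5·R0 → [0,9,5,0]
  R3 -= 0·R0 → [0,-6,6,9]
  R2 -= 3·R1 → [0,0,2,3]
  R3 -= -2·R1 → [0,0,8,7]
  R3 -= 4·R2 → [0,0,0,-5]

L=[[1,0,0,0],[-5,1,0,0],[-5,3,1,0],[0,-2,4,1]] U=[[3,3,1,2],[0,3,1,-1],[0,0,2,3],[0,0,0,-5]]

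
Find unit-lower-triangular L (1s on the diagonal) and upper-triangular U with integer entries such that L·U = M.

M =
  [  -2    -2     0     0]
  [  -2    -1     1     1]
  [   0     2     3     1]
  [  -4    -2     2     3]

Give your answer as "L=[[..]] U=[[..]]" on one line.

L=[[1,0,0,0],[1,1,0,0],[0,2,1,0],[2,2,0,1]] U=[[-2,-2,0,0],[0,1,1,1],[0,0,1,-1],[0,0,0,1]]

  R1 -= 1·R0 → [0,1,1,1]
  R2 -= 0·R0 → [0,2,3,1]
  R3 -= 2·R0 → [0,2,2,3]
  R2 -= 2·R1 → [0,0,1,-1]
  R3 -= 2·R1 → [0,0,0,1]
  R3 -= 0·R2 → [0,0,0,1]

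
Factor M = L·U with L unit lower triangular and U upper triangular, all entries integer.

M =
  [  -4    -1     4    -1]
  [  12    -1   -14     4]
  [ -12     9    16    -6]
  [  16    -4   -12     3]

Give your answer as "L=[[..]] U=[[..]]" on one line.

L=[[1,0,0,0],[-3,1,0,0],[3,-3,1,0],[-4,2,-4,1]] U=[[-4,-1,4,-1],[0,-4,-2,1],[0,0,-2,0],[0,0,0,-3]]

  row1 -= -3·row0 → [0,-4,-2,1]
  row2 -= 3·row0 → [0,12,4,-3]
  row3 -= -4·row0 → [0,-8,4,-1]
  row2 -= -3·row1 → [0,0,-2,0]
  row3 -= 2·row1 → [0,0,8,-3]
  row3 -= -4·row2 → [0,0,0,-3]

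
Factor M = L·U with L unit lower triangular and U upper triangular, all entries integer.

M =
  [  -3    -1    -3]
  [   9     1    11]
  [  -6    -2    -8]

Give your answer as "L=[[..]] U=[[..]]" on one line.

  R1 -= -3·R0 → [0,-2,2]
  R2 -= 2·R0 → [0,0,-2]
  R2 -= 0·R1 → [0,0,-2]

L=[[1,0,0],[-3,1,0],[2,0,1]] U=[[-3,-1,-3],[0,-2,2],[0,0,-2]]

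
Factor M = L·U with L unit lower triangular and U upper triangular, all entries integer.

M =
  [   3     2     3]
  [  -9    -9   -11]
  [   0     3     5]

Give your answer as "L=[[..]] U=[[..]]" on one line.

L=[[1,0,0],[-3,1,0],[0,-1,1]] U=[[3,2,3],[0,-3,-2],[0,0,3]]

  R1 -= -3·R0 → [0,-3,-2]
  R2 -= 0·R0 → [0,3,5]
  R2 -= -1·R1 → [0,0,3]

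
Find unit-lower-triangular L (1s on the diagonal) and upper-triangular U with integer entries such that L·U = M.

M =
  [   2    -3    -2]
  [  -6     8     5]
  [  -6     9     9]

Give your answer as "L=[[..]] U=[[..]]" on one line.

L=[[1,0,0],[-3,1,0],[-3,0,1]] U=[[2,-3,-2],[0,-1,-1],[0,0,3]]

  r1 -= -3·r0 → [0,-1,-1]
  r2 -= -3·r0 → [0,0,3]
  r2 -= 0·r1 → [0,0,3]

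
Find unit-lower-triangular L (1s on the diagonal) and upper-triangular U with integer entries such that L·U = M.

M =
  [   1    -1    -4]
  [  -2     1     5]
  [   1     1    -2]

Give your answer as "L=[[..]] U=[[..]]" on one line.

L=[[1,0,0],[-2,1,0],[1,-2,1]] U=[[1,-1,-4],[0,-1,-3],[0,0,-4]]

  R1 -= -2·R0 → [0,-1,-3]
  R2 -= 1·R0 → [0,2,2]
  R2 -= -2·R1 → [0,0,-4]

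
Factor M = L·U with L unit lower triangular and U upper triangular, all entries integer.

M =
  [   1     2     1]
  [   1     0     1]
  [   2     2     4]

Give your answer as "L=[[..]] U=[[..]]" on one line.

  row1 -= 1·row0 → [0,-2,0]
  row2 -= 2·row0 → [0,-2,2]
  row2 -= 1·row1 → [0,0,2]

L=[[1,0,0],[1,1,0],[2,1,1]] U=[[1,2,1],[0,-2,0],[0,0,2]]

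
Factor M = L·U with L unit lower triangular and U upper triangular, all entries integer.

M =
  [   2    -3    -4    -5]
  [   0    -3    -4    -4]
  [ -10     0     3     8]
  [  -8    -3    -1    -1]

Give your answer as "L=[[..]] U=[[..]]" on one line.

  row1 -= 0·row0 → [0,-3,-4,-4]
  row2 -= -5·row0 → [0,-15,-17,-17]
  row3 -= -4·row0 → [0,-15,-17,-21]
  row2 -= 5·row1 → [0,0,3,3]
  row3 -= 5·row1 → [0,0,3,-1]
  row3 -= 1·row2 → [0,0,0,-4]

L=[[1,0,0,0],[0,1,0,0],[-5,5,1,0],[-4,5,1,1]] U=[[2,-3,-4,-5],[0,-3,-4,-4],[0,0,3,3],[0,0,0,-4]]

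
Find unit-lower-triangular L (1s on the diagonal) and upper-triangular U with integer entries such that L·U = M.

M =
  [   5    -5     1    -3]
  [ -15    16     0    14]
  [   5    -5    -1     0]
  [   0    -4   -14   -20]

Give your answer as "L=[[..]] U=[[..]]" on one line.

  row1 -= -3·row0 → [0,1,3,5]
  row2 -= 1·row0 → [0,0,-2,3]
  row3 -= 0·row0 → [0,-4,-14,-20]
  row2 -= 0·row1 → [0,0,-2,3]
  row3 -= -4·row1 → [0,0,-2,0]
  row3 -= 1·row2 → [0,0,0,-3]

L=[[1,0,0,0],[-3,1,0,0],[1,0,1,0],[0,-4,1,1]] U=[[5,-5,1,-3],[0,1,3,5],[0,0,-2,3],[0,0,0,-3]]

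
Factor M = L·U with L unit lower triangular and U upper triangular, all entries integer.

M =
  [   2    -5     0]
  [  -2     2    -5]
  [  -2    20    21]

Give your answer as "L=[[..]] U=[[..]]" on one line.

  row1 -= -1·row0 → [0,-3,-5]
  row2 -= -1·row0 → [0,15,21]
  row2 -= -5·row1 → [0,0,-4]

L=[[1,0,0],[-1,1,0],[-1,-5,1]] U=[[2,-5,0],[0,-3,-5],[0,0,-4]]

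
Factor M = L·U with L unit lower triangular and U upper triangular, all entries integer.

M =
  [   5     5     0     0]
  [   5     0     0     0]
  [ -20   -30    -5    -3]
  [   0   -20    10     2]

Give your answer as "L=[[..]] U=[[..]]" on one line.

  r1 -= 1·r0 → [0,-5,0,0]
  r2 -= -4·r0 → [0,-10,-5,-3]
  r3 -= 0·r0 → [0,-20,10,2]
  r2 -= 2·r1 → [0,0,-5,-3]
  r3 -= 4·r1 → [0,0,10,2]
  r3 -= -2·r2 → [0,0,0,-4]

L=[[1,0,0,0],[1,1,0,0],[-4,2,1,0],[0,4,-2,1]] U=[[5,5,0,0],[0,-5,0,0],[0,0,-5,-3],[0,0,0,-4]]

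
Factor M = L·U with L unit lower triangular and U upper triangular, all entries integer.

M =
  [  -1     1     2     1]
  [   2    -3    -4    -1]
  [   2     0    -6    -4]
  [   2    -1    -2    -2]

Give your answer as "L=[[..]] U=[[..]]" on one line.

L=[[1,0,0,0],[-2,1,0,0],[-2,-2,1,0],[-2,-1,-1,1]] U=[[-1,1,2,1],[0,-1,0,1],[0,0,-2,0],[0,0,0,1]]

  r1 -= -2·r0 → [0,-1,0,1]
  r2 -= -2·r0 → [0,2,-2,-2]
  r3 -= -2·r0 → [0,1,2,0]
  r2 -= -2·r1 → [0,0,-2,0]
  r3 -= -1·r1 → [0,0,2,1]
  r3 -= -1·r2 → [0,0,0,1]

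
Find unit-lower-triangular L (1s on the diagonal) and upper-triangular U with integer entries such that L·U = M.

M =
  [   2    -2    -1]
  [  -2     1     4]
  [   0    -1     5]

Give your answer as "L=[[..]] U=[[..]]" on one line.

  row1 -= -1·row0 → [0,-1,3]
  row2 -= 0·row0 → [0,-1,5]
  row2 -= 1·row1 → [0,0,2]

L=[[1,0,0],[-1,1,0],[0,1,1]] U=[[2,-2,-1],[0,-1,3],[0,0,2]]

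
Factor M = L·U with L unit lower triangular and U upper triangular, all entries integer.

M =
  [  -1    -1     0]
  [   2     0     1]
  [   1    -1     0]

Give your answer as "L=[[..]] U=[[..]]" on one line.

L=[[1,0,0],[-2,1,0],[-1,1,1]] U=[[-1,-1,0],[0,-2,1],[0,0,-1]]

  R1 -= -2·R0 → [0,-2,1]
  R2 -= -1·R0 → [0,-2,0]
  R2 -= 1·R1 → [0,0,-1]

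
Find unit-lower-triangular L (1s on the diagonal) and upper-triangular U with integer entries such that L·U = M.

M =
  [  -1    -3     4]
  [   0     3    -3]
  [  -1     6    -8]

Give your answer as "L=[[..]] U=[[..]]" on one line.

  row1 -= 0·row0 → [0,3,-3]
  row2 -= 1·row0 → [0,9,-12]
  row2 -= 3·row1 → [0,0,-3]

L=[[1,0,0],[0,1,0],[1,3,1]] U=[[-1,-3,4],[0,3,-3],[0,0,-3]]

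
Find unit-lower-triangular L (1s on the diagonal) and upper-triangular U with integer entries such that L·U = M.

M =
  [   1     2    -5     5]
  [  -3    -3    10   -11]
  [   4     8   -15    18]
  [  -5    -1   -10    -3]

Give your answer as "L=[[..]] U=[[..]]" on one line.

  row1 -= -3·row0 → [0,3,-5,4]
  row2 -= 4·row0 → [0,0,5,-2]
  row3 -= -5·row0 → [0,9,-35,22]
  row2 -= 0·row1 → [0,0,5,-2]
  row3 -= 3·row1 → [0,0,-20,10]
  row3 -= -4·row2 → [0,0,0,2]

L=[[1,0,0,0],[-3,1,0,0],[4,0,1,0],[-5,3,-4,1]] U=[[1,2,-5,5],[0,3,-5,4],[0,0,5,-2],[0,0,0,2]]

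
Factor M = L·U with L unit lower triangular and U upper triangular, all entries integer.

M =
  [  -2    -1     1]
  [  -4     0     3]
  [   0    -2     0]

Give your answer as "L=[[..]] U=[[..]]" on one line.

  R1 -= 2·R0 → [0,2,1]
  R2 -= 0·R0 → [0,-2,0]
  R2 -= -1·R1 → [0,0,1]

L=[[1,0,0],[2,1,0],[0,-1,1]] U=[[-2,-1,1],[0,2,1],[0,0,1]]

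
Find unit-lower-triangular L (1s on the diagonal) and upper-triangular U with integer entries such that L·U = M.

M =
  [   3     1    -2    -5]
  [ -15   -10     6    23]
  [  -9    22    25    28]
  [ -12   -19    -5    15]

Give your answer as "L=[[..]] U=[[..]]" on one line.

  row1 -= -5·row0 → [0,-5,-4,-2]
  row2 -= -3·row0 → [0,25,19,13]
  row3 -= -4·row0 → [0,-15,-13,-5]
  row2 -= -5·row1 → [0,0,-1,3]
  row3 -= 3·row1 → [0,0,-1,1]
  row3 -= 1·row2 → [0,0,0,-2]

L=[[1,0,0,0],[-5,1,0,0],[-3,-5,1,0],[-4,3,1,1]] U=[[3,1,-2,-5],[0,-5,-4,-2],[0,0,-1,3],[0,0,0,-2]]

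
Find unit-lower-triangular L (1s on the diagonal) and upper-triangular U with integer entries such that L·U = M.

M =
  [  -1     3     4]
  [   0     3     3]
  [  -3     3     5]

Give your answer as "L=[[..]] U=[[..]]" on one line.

  R1 -= 0·R0 → [0,3,3]
  R2 -= 3·R0 → [0,-6,-7]
  R2 -= -2·R1 → [0,0,-1]

L=[[1,0,0],[0,1,0],[3,-2,1]] U=[[-1,3,4],[0,3,3],[0,0,-1]]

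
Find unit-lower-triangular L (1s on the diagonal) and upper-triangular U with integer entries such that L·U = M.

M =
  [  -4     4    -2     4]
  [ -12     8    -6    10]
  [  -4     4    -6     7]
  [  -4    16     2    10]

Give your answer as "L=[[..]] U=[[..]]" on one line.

L=[[1,0,0,0],[3,1,0,0],[1,0,1,0],[1,-3,-1,1]] U=[[-4,4,-2,4],[0,-4,0,-2],[0,0,-4,3],[0,0,0,3]]

  row1 -= 3·row0 → [0,-4,0,-2]
  row2 -= 1·row0 → [0,0,-4,3]
  row3 -= 1·row0 → [0,12,4,6]
  row2 -= 0·row1 → [0,0,-4,3]
  row3 -= -3·row1 → [0,0,4,0]
  row3 -= -1·row2 → [0,0,0,3]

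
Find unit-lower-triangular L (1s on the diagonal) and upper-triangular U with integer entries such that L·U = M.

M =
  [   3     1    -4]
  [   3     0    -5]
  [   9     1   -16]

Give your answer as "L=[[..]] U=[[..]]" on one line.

  row1 -= 1·row0 → [0,-1,-1]
  row2 -= 3·row0 → [0,-2,-4]
  row2 -= 2·row1 → [0,0,-2]

L=[[1,0,0],[1,1,0],[3,2,1]] U=[[3,1,-4],[0,-1,-1],[0,0,-2]]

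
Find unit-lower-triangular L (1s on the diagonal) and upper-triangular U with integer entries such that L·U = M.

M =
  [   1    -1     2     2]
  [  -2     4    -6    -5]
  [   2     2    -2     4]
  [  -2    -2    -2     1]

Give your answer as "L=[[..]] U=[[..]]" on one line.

L=[[1,0,0,0],[-2,1,0,0],[2,2,1,0],[-2,-2,1,1]] U=[[1,-1,2,2],[0,2,-2,-1],[0,0,-2,2],[0,0,0,1]]

  row1 -= -2·row0 → [0,2,-2,-1]
  row2 -= 2·row0 → [0,4,-6,0]
  row3 -= -2·row0 → [0,-4,2,5]
  row2 -= 2·row1 → [0,0,-2,2]
  row3 -= -2·row1 → [0,0,-2,3]
  row3 -= 1·row2 → [0,0,0,1]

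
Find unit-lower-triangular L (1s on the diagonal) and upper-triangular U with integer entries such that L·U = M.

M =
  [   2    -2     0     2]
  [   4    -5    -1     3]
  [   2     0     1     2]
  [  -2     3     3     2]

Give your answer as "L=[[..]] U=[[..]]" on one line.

  R1 -= 2·R0 → [0,-1,-1,-1]
  R2 -= 1·R0 → [0,2,1,0]
  R3 -= -1·R0 → [0,1,3,4]
  R2 -= -2·R1 → [0,0,-1,-2]
  R3 -= -1·R1 → [0,0,2,3]
  R3 -= -2·R2 → [0,0,0,-1]

L=[[1,0,0,0],[2,1,0,0],[1,-2,1,0],[-1,-1,-2,1]] U=[[2,-2,0,2],[0,-1,-1,-1],[0,0,-1,-2],[0,0,0,-1]]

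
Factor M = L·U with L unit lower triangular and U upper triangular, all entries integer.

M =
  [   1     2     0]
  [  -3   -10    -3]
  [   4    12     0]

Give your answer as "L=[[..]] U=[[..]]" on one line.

L=[[1,0,0],[-3,1,0],[4,-1,1]] U=[[1,2,0],[0,-4,-3],[0,0,-3]]

  r1 -= -3·r0 → [0,-4,-3]
  r2 -= 4·r0 → [0,4,0]
  r2 -= -1·r1 → [0,0,-3]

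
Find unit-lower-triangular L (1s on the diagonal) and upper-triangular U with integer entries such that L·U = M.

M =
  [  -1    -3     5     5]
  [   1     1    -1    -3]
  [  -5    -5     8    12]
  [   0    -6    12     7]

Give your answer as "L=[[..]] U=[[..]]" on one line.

  row1 -= -1·row0 → [0,-2,4,2]
  row2 -= 5·row0 → [0,10,-17,-13]
  row3 -= 0·row0 → [0,-6,12,7]
  row2 -= -5·row1 → [0,0,3,-3]
  row3 -= 3·row1 → [0,0,0,1]
  row3 -= 0·row2 → [0,0,0,1]

L=[[1,0,0,0],[-1,1,0,0],[5,-5,1,0],[0,3,0,1]] U=[[-1,-3,5,5],[0,-2,4,2],[0,0,3,-3],[0,0,0,1]]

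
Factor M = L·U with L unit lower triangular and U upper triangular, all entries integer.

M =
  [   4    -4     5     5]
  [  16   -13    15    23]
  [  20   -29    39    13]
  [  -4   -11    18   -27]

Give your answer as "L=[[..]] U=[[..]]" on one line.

  row1 -= 4·row0 → [0,3,-5,3]
  row2 -= 5·row0 → [0,-9,14,-12]
  row3 -= -1·row0 → [0,-15,23,-22]
  row2 -= -3·row1 → [0,0,-1,-3]
  row3 -= -5·row1 → [0,0,-2,-7]
  row3 -= 2·row2 → [0,0,0,-1]

L=[[1,0,0,0],[4,1,0,0],[5,-3,1,0],[-1,-5,2,1]] U=[[4,-4,5,5],[0,3,-5,3],[0,0,-1,-3],[0,0,0,-1]]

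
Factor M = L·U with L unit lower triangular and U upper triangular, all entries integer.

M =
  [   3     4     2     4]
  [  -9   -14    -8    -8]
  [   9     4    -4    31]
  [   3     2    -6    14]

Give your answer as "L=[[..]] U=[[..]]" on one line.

L=[[1,0,0,0],[-3,1,0,0],[3,4,1,0],[1,1,3,1]] U=[[3,4,2,4],[0,-2,-2,4],[0,0,-2,3],[0,0,0,-3]]

  r1 -= -3·r0 → [0,-2,-2,4]
  r2 -= 3·r0 → [0,-8,-10,19]
  r3 -= 1·r0 → [0,-2,-8,10]
  r2 -= 4·r1 → [0,0,-2,3]
  r3 -= 1·r1 → [0,0,-6,6]
  r3 -= 3·r2 → [0,0,0,-3]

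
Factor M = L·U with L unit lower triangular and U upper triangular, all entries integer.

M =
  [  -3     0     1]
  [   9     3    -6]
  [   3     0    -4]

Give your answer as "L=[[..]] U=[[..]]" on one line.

L=[[1,0,0],[-3,1,0],[-1,0,1]] U=[[-3,0,1],[0,3,-3],[0,0,-3]]

  row1 -= -3·row0 → [0,3,-3]
  row2 -= -1·row0 → [0,0,-3]
  row2 -= 0·row1 → [0,0,-3]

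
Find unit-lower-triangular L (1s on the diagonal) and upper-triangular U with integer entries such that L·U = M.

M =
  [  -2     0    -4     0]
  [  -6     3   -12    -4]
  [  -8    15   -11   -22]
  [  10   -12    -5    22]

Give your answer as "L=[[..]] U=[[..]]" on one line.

  r1 -= 3·r0 → [0,3,0,-4]
  r2 -= 4·r0 → [0,15,5,-22]
  r3 -= -5·r0 → [0,-12,-25,22]
  r2 -= 5·r1 → [0,0,5,-2]
  r3 -= -4·r1 → [0,0,-25,6]
  r3 -= -5·r2 → [0,0,0,-4]

L=[[1,0,0,0],[3,1,0,0],[4,5,1,0],[-5,-4,-5,1]] U=[[-2,0,-4,0],[0,3,0,-4],[0,0,5,-2],[0,0,0,-4]]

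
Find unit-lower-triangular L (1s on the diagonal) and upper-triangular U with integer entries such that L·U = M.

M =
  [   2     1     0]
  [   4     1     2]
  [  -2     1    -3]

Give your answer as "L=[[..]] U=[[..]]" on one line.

  r1 -= 2·r0 → [0,-1,2]
  r2 -= -1·r0 → [0,2,-3]
  r2 -= -2·r1 → [0,0,1]

L=[[1,0,0],[2,1,0],[-1,-2,1]] U=[[2,1,0],[0,-1,2],[0,0,1]]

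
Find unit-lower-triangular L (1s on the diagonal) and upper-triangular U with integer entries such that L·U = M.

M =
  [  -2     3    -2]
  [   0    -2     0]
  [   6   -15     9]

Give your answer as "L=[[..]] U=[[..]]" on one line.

  R1 -= 0·R0 → [0,-2,0]
  R2 -= -3·R0 → [0,-6,3]
  R2 -= 3·R1 → [0,0,3]

L=[[1,0,0],[0,1,0],[-3,3,1]] U=[[-2,3,-2],[0,-2,0],[0,0,3]]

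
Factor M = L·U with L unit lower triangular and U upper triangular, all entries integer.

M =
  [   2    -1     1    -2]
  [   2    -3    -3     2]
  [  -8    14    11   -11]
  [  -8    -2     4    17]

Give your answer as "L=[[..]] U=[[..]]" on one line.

  R1 -= 1·R0 → [0,-2,-4,4]
  R2 -= -4·R0 → [0,10,15,-19]
  R3 -= -4·R0 → [0,-6,8,9]
  R2 -= -5·R1 → [0,0,-5,1]
  R3 -= 3·R1 → [0,0,20,-3]
  R3 -= -4·R2 → [0,0,0,1]

L=[[1,0,0,0],[1,1,0,0],[-4,-5,1,0],[-4,3,-4,1]] U=[[2,-1,1,-2],[0,-2,-4,4],[0,0,-5,1],[0,0,0,1]]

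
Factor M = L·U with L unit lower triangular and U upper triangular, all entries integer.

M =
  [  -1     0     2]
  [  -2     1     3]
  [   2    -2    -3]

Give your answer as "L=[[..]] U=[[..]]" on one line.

  row1 -= 2·row0 → [0,1,-1]
  row2 -= -2·row0 → [0,-2,1]
  row2 -= -2·row1 → [0,0,-1]

L=[[1,0,0],[2,1,0],[-2,-2,1]] U=[[-1,0,2],[0,1,-1],[0,0,-1]]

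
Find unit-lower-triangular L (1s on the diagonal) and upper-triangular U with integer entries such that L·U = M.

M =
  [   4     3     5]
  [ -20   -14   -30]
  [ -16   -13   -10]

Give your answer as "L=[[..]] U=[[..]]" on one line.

  R1 -= -5·R0 → [0,1,-5]
  R2 -= -4·R0 → [0,-1,10]
  R2 -= -1·R1 → [0,0,5]

L=[[1,0,0],[-5,1,0],[-4,-1,1]] U=[[4,3,5],[0,1,-5],[0,0,5]]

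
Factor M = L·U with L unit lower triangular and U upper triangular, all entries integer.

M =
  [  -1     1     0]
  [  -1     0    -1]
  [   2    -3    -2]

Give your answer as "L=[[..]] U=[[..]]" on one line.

L=[[1,0,0],[1,1,0],[-2,1,1]] U=[[-1,1,0],[0,-1,-1],[0,0,-1]]

  R1 -= 1·R0 → [0,-1,-1]
  R2 -= -2·R0 → [0,-1,-2]
  R2 -= 1·R1 → [0,0,-1]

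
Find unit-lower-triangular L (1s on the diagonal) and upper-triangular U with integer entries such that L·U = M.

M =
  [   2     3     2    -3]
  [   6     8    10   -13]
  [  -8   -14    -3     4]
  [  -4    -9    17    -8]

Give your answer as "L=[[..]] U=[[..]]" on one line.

  r1 -= 3·r0 → [0,-1,4,-4]
  r2 -= -4·r0 → [0,-2,5,-8]
  r3 -= -2·r0 → [0,-3,21,-14]
  r2 -= 2·r1 → [0,0,-3,0]
  r3 -= 3·r1 → [0,0,9,-2]
  r3 -= -3·r2 → [0,0,0,-2]

L=[[1,0,0,0],[3,1,0,0],[-4,2,1,0],[-2,3,-3,1]] U=[[2,3,2,-3],[0,-1,4,-4],[0,0,-3,0],[0,0,0,-2]]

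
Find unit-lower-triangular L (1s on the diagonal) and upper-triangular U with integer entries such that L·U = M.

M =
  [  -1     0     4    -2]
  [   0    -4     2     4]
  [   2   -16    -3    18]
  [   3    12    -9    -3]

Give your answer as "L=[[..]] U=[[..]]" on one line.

L=[[1,0,0,0],[0,1,0,0],[-2,4,1,0],[-3,-3,-3,1]] U=[[-1,0,4,-2],[0,-4,2,4],[0,0,-3,-2],[0,0,0,-3]]

  r1 -= 0·r0 → [0,-4,2,4]
  r2 -= -2·r0 → [0,-16,5,14]
  r3 -= -3·r0 → [0,12,3,-9]
  r2 -= 4·r1 → [0,0,-3,-2]
  r3 -= -3·r1 → [0,0,9,3]
  r3 -= -3·r2 → [0,0,0,-3]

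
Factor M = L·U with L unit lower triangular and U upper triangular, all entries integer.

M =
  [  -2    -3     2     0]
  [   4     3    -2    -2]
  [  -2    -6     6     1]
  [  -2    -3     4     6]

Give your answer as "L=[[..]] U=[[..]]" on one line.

  row1 -= -2·row0 → [0,-3,2,-2]
  row2 -= 1·row0 → [0,-3,4,1]
  row3 -= 1·row0 → [0,0,2,6]
  row2 -= 1·row1 → [0,0,2,3]
  row3 -= 0·row1 → [0,0,2,6]
  row3 -= 1·row2 → [0,0,0,3]

L=[[1,0,0,0],[-2,1,0,0],[1,1,1,0],[1,0,1,1]] U=[[-2,-3,2,0],[0,-3,2,-2],[0,0,2,3],[0,0,0,3]]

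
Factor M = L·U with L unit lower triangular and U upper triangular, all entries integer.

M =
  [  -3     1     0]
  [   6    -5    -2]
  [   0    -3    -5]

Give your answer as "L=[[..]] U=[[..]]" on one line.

L=[[1,0,0],[-2,1,0],[0,1,1]] U=[[-3,1,0],[0,-3,-2],[0,0,-3]]

  row1 -= -2·row0 → [0,-3,-2]
  row2 -= 0·row0 → [0,-3,-5]
  row2 -= 1·row1 → [0,0,-3]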